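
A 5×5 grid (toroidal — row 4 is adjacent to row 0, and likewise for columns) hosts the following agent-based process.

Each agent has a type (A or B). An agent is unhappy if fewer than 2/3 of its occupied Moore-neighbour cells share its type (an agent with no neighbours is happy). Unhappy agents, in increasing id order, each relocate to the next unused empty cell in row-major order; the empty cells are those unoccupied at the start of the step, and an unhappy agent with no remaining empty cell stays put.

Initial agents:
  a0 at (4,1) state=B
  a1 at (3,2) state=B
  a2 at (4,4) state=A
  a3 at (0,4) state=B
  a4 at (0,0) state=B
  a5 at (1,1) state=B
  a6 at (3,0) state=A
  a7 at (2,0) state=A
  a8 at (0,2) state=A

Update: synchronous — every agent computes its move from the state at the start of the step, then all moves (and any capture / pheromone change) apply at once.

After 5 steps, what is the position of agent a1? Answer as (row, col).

t=1: a0@(0,1):B a1@(3,2):B a2@(0,3):A a3@(1,0):B a4@(0,0):B a5@(1,2):B a6@(3,0):A a7@(1,3):A a8@(1,4):A
t=2: a0@(0,1):B a1@(3,2):B a2@(0,3):A a3@(1,0):B a4@(0,0):B a5@(0,2):B a6@(3,0):A a7@(1,3):A a8@(0,4):A
t=3: a0@(0,1):B a1@(3,2):B a2@(0,3):A a3@(1,0):B a4@(0,0):B a5@(1,1):B a6@(3,0):A a7@(1,3):A a8@(1,2):A
t=4: a0@(0,1):B a1@(3,2):B a2@(0,3):A a3@(1,0):B a4@(0,0):B a5@(1,1):B a6@(3,0):A a7@(1,3):A a8@(0,2):A
t=5: a0@(0,1):B a1@(3,2):B a2@(0,3):A a3@(1,0):B a4@(0,0):B a5@(1,1):B a6@(3,0):A a7@(1,3):A a8@(0,4):A

(3, 2)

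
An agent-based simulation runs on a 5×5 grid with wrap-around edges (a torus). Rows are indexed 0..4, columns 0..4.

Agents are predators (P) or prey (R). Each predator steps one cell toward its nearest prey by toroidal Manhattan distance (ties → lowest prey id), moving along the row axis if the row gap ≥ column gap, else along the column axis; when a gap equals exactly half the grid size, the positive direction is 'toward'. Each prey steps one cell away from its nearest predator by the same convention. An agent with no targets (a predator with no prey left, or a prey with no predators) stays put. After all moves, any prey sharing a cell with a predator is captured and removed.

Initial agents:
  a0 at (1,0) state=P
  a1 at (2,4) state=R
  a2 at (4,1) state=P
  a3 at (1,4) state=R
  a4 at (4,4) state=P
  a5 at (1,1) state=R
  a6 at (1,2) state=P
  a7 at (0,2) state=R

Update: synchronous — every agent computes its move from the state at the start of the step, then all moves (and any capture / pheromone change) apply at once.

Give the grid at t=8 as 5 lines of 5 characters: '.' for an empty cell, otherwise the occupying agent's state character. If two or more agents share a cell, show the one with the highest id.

t=1: a0@(1,4):P a2@(0,1):P a3@(1,3):R a4@(3,4):P a5@(1,2):R a6@(1,1):P a7@(4,2):R
t=2: a0@(1,3):P a2@(1,1):P a4@(2,4):P a6@(1,2):P a7@(3,2):R
t=3: a0@(2,3):P a2@(2,1):P a4@(2,3):P a6@(2,2):P a7@(4,2):R
t=4: a0@(3,3):P a2@(3,1):P a4@(3,3):P a6@(3,2):P a7@(0,2):R
t=5: a0@(4,3):P a2@(4,1):P a4@(4,3):P a6@(4,2):P a7@(1,2):R
t=6: a0@(0,3):P a2@(0,1):P a4@(0,3):P a6@(0,2):P a7@(2,2):R
t=7: a0@(1,3):P a2@(1,1):P a4@(1,3):P a6@(1,2):P a7@(3,2):R
t=8: a0@(2,3):P a2@(2,1):P a4@(2,3):P a6@(2,2):P a7@(4,2):R

.....
.....
.PPP.
.....
..R..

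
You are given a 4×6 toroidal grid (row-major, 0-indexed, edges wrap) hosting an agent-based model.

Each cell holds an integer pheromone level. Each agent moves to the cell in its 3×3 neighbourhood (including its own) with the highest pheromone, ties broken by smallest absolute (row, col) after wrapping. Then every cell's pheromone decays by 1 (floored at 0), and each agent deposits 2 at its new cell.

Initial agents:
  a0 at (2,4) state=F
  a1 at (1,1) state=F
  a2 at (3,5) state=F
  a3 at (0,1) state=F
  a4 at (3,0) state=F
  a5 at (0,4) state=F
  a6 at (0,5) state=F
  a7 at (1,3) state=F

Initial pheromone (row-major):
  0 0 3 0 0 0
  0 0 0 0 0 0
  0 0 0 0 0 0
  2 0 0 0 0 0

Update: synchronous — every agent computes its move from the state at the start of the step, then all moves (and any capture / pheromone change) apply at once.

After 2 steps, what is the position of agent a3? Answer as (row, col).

t=1: a0@(1,3) a1@(0,2) a2@(3,0) a3@(0,2) a4@(3,0) a5@(0,3) a6@(3,0) a7@(0,2) | pheromone: 0 0 8 2 0 0 / 0 0 0 2 0 0 / 0 0 0 0 0 0 / 7 0 0 0 0 0
t=2: a0@(0,2) a1@(0,2) a2@(3,0) a3@(0,2) a4@(3,0) a5@(0,2) a6@(3,0) a7@(0,2) | pheromone: 0 0 17 1 0 0 / 0 0 0 1 0 0 / 0 0 0 0 0 0 / 12 0 0 0 0 0

(0, 2)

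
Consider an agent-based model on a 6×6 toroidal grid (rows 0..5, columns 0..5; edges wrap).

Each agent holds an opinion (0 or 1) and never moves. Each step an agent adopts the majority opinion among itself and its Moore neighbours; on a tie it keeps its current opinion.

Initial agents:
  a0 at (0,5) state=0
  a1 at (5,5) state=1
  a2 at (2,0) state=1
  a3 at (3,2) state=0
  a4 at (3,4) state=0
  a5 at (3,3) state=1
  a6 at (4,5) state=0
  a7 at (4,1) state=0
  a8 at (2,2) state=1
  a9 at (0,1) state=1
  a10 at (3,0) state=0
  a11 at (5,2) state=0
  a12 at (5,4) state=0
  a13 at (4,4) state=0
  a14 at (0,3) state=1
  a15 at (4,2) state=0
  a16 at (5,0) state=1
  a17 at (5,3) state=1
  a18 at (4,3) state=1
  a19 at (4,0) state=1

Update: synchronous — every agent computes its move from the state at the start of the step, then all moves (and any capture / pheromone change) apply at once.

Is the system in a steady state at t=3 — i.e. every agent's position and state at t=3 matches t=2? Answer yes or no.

t=1: a0@(0,5):0 a1@(5,5):0 a2@(2,0):1 a3@(3,2):0 a4@(3,4):0 a5@(3,3):0 a6@(4,5):0 a7@(4,1):0 a8@(2,2):1 a9@(0,1):1 a10@(3,0):0 a11@(5,2):1 a12@(5,4):0 a13@(4,4):0 a14@(0,3):1 a15@(4,2):0 a16@(5,0):1 a17@(5,3):0 a18@(4,3):0 a19@(4,0):1
t=2: a0@(0,5):0 a1@(5,5):0 a2@(2,0):1 a3@(3,2):0 a4@(3,4):0 a5@(3,3):0 a6@(4,5):0 a7@(4,1):0 a8@(2,2):0 a9@(0,1):1 a10@(3,0):0 a11@(5,2):0 a12@(5,4):0 a13@(4,4):0 a14@(0,3):1 a15@(4,2):0 a16@(5,0):0 a17@(5,3):0 a18@(4,3):0 a19@(4,0):0
t=3: a0@(0,5):0 a1@(5,5):0 a2@(2,0):1 a3@(3,2):0 a4@(3,4):0 a5@(3,3):0 a6@(4,5):0 a7@(4,1):0 a8@(2,2):0 a9@(0,1):0 a10@(3,0):0 a11@(5,2):0 a12@(5,4):0 a13@(4,4):0 a14@(0,3):0 a15@(4,2):0 a16@(5,0):0 a17@(5,3):0 a18@(4,3):0 a19@(4,0):0

no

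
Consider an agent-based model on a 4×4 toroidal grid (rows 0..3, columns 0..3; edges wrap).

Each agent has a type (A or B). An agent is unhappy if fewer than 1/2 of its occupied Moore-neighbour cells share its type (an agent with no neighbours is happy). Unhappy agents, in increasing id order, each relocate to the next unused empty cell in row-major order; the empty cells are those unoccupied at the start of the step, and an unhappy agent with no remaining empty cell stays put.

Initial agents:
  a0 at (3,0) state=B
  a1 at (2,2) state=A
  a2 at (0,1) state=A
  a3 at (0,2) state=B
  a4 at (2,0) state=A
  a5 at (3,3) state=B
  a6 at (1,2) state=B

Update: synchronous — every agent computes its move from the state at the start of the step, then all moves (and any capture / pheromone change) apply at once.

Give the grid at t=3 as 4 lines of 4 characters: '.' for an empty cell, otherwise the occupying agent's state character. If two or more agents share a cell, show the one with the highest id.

B.BA
.A..
.AB.
...B

t=1: a0@(0,0):B a1@(0,3):A a2@(1,0):A a3@(0,2):B a4@(1,1):A a5@(3,3):B a6@(1,3):B
t=2: a0@(0,1):B a1@(1,2):A a2@(1,0):A a3@(0,2):B a4@(2,0):A a5@(3,3):B a6@(1,3):B
t=3: a0@(0,0):B a1@(0,3):A a2@(1,1):A a3@(0,2):B a4@(2,1):A a5@(3,3):B a6@(2,2):B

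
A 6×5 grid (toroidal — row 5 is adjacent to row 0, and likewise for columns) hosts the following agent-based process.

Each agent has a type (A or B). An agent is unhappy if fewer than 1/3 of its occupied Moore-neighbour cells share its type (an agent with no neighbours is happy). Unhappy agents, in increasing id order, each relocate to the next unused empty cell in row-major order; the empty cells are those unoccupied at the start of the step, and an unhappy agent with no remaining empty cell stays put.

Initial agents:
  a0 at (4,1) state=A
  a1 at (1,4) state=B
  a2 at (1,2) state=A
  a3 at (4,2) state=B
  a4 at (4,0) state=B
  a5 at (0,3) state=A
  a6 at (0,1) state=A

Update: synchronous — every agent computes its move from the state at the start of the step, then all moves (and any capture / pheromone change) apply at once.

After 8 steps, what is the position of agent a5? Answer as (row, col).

t=1: a0@(0,0):A a1@(0,2):B a2@(1,2):A a3@(0,4):B a4@(1,0):B a5@(0,3):A a6@(0,1):A
t=2: a0@(0,0):A a1@(1,1):B a2@(1,2):A a3@(0,4):B a4@(1,0):B a5@(0,3):A a6@(0,1):A
t=3: a0@(0,2):A a1@(1,3):B a2@(1,2):A a3@(0,4):B a4@(1,0):B a5@(0,3):A a6@(0,1):A
t=4: a0@(0,2):A a1@(0,0):B a2@(1,2):A a3@(0,4):B a4@(1,0):B a5@(0,3):A a6@(0,1):A
t=5: (unchanged — steady state)

(0, 3)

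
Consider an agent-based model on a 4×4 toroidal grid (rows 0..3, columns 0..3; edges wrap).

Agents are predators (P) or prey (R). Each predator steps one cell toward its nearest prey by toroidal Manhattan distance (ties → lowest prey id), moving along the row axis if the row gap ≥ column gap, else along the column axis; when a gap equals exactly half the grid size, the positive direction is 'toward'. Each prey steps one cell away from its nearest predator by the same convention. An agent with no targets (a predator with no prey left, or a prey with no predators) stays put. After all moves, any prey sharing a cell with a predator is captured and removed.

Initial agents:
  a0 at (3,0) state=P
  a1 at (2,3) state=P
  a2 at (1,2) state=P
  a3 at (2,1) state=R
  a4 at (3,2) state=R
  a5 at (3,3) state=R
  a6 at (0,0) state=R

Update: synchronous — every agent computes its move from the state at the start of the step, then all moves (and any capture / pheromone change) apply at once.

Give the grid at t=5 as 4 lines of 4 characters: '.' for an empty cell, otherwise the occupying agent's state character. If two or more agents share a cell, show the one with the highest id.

t=1: a0@(3,3):P a1@(3,3):P a2@(2,2):P a3@(1,1):R a4@(3,1):R a5@(3,2):R a6@(1,0):R
t=2: a0@(3,2):P a1@(3,2):P a2@(3,2):P a3@(0,1):R a4@(3,0):R a5@(3,1):R a6@(0,0):R
t=3: a0@(3,1):P a1@(3,1):P a2@(3,1):P a3@(1,1):R a4@(3,3):R a5@(3,0):R a6@(0,3):R
t=4: a0@(3,0):P a1@(3,0):P a2@(3,0):P a3@(0,1):R a4@(3,2):R a5@(3,3):R a6@(0,2):R
t=5: a0@(3,3):P a1@(3,3):P a2@(3,3):P a3@(1,1):R a4@(3,1):R a5@(3,2):R a6@(0,1):R

.R..
.R..
....
.RRP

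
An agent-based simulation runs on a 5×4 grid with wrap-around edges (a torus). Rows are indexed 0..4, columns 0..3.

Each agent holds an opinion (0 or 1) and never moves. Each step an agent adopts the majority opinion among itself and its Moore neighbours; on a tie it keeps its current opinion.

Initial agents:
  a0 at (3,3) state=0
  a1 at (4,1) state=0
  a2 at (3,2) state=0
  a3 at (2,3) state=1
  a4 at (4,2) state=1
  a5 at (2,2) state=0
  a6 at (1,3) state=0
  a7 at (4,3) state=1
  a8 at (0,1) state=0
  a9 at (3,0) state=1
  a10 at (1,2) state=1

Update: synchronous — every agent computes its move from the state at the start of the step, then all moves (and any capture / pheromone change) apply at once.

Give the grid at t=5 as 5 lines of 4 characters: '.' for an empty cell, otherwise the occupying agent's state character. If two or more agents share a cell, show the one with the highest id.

.0..
..00
..00
0.00
.000

t=1: a0@(3,3):1 a1@(4,1):0 a2@(3,2):0 a3@(2,3):0 a4@(4,2):0 a5@(2,2):0 a6@(1,3):0 a7@(4,3):1 a8@(0,1):0 a9@(3,0):1 a10@(1,2):0
t=2: a0@(3,3):0 a1@(4,1):0 a2@(3,2):0 a3@(2,3):0 a4@(4,2):0 a5@(2,2):0 a6@(1,3):0 a7@(4,3):1 a8@(0,1):0 a9@(3,0):1 a10@(1,2):0
t=3: a0@(3,3):0 a1@(4,1):0 a2@(3,2):0 a3@(2,3):0 a4@(4,2):0 a5@(2,2):0 a6@(1,3):0 a7@(4,3):0 a8@(0,1):0 a9@(3,0):0 a10@(1,2):0
t=4: (unchanged — steady state)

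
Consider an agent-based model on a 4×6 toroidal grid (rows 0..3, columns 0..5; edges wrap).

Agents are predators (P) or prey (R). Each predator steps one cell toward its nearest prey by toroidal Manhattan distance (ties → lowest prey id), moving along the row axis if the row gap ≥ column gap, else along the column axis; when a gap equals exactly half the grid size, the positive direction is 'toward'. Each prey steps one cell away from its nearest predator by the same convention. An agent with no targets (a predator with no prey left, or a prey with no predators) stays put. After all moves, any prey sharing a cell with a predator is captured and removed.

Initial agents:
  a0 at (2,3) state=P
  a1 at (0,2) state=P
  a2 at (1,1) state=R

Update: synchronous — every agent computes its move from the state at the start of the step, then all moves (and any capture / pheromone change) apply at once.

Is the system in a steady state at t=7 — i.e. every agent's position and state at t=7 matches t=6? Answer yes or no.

no

t=1: a0@(2,2):P a1@(1,2):P a2@(2,1):R
t=2: a0@(2,1):P a1@(2,2):P a2@(2,0):R
t=3: a0@(2,0):P a1@(2,1):P a2@(2,5):R
t=4: a0@(2,5):P a1@(2,0):P a2@(2,4):R
t=5: a0@(2,4):P a1@(2,5):P a2@(2,3):R
t=6: a0@(2,3):P a1@(2,4):P a2@(2,2):R
t=7: a0@(2,2):P a1@(2,3):P a2@(2,1):R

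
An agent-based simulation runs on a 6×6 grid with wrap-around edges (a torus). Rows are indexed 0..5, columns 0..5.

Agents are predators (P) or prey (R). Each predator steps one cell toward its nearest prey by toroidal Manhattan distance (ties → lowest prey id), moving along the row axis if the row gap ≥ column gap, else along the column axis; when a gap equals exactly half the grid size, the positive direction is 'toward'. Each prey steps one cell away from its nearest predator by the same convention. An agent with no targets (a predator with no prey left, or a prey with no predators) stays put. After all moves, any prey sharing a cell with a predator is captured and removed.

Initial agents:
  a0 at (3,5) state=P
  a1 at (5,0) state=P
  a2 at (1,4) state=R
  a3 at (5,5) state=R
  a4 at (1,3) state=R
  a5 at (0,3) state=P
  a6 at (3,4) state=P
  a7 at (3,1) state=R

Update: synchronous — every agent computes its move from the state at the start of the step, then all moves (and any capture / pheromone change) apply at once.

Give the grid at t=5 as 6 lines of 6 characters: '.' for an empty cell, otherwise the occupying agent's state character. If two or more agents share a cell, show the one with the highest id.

......
......
...R..
...P..
.....R
RPP...

t=1: a0@(4,5):P a1@(5,5):P a3@(5,4):R a4@(2,3):R a5@(1,3):P a6@(2,4):P a7@(3,2):R
t=2: a0@(5,5):P a1@(5,4):P a3@(5,3):R a4@(3,3):R a5@(2,3):P a6@(2,3):P a7@(4,2):R
t=3: a0@(5,4):P a1@(5,3):P a3@(5,2):R a4@(4,3):R a5@(3,3):P a6@(3,3):P a7@(4,1):R
t=4: a0@(5,3):P a1@(5,2):P a3@(5,1):R a4@(3,3):R a5@(4,3):P a6@(4,3):P a7@(4,0):R
t=5: a0@(5,2):P a1@(5,1):P a3@(5,0):R a4@(2,3):R a5@(3,3):P a6@(3,3):P a7@(4,5):R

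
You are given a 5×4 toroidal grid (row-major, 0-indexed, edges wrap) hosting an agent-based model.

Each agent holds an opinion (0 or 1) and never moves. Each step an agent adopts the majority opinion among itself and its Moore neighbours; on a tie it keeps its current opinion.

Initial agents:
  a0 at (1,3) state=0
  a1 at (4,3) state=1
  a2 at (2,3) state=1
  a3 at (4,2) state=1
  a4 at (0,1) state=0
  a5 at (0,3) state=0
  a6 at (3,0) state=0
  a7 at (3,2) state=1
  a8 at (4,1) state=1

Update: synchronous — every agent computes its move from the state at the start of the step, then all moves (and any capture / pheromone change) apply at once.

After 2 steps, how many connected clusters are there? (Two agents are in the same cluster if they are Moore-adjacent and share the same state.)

2

t=1: a0@(1,3):0 a1@(4,3):1 a2@(2,3):1 a3@(4,2):1 a4@(0,1):1 a5@(0,3):0 a6@(3,0):1 a7@(3,2):1 a8@(4,1):1
t=2: (unchanged — steady state)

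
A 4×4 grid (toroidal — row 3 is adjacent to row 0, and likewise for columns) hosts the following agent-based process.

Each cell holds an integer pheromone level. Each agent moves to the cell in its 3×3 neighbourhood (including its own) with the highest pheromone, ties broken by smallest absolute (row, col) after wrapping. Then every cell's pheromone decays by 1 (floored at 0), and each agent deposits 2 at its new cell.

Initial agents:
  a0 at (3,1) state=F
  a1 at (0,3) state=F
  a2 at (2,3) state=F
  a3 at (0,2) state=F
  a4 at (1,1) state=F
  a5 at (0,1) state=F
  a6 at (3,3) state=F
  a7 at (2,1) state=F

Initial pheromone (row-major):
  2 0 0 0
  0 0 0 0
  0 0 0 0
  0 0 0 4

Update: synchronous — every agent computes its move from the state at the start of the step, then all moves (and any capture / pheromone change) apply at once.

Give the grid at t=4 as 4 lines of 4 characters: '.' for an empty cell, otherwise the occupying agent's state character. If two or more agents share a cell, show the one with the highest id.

....
....
....
...F

t=1: a0@(0,0) a1@(3,3) a2@(3,3) a3@(3,3) a4@(0,0) a5@(0,0) a6@(3,3) a7@(1,0) | pheromone: 7 0 0 0 / 2 0 0 0 / 0 0 0 0 / 0 0 0 11
t=2: a0@(3,3) a1@(3,3) a2@(3,3) a3@(3,3) a4@(3,3) a5@(3,3) a6@(3,3) a7@(0,0) | pheromone: 8 0 0 0 / 1 0 0 0 / 0 0 0 0 / 0 0 0 24
t=3: a0@(3,3) a1@(3,3) a2@(3,3) a3@(3,3) a4@(3,3) a5@(3,3) a6@(3,3) a7@(3,3) | pheromone: 7 0 0 0 / 0 0 0 0 / 0 0 0 0 / 0 0 0 39
t=4: a0@(3,3) a1@(3,3) a2@(3,3) a3@(3,3) a4@(3,3) a5@(3,3) a6@(3,3) a7@(3,3) | pheromone: 6 0 0 0 / 0 0 0 0 / 0 0 0 0 / 0 0 0 54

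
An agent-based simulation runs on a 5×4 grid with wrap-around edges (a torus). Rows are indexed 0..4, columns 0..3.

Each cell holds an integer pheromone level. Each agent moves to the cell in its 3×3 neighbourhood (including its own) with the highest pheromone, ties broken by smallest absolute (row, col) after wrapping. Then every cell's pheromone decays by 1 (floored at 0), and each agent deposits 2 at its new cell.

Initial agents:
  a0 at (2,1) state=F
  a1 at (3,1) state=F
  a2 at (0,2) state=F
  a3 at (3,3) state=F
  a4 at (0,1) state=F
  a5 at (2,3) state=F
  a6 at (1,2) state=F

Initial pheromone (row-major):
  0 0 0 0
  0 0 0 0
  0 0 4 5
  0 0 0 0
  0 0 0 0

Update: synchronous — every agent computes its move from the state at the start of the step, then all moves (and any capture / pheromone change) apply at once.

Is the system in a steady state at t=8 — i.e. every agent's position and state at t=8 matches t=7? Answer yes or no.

t=1: a0@(2,2) a1@(2,2) a2@(0,1) a3@(2,3) a4@(0,0) a5@(2,3) a6@(2,3) | pheromone: 2 2 0 0 / 0 0 0 0 / 0 0 7 10 / 0 0 0 0 / 0 0 0 0
t=2: a0@(2,3) a1@(2,3) a2@(0,0) a3@(2,3) a4@(0,0) a5@(2,3) a6@(2,3) | pheromone: 5 1 0 0 / 0 0 0 0 / 0 0 6 19 / 0 0 0 0 / 0 0 0 0
t=3: a0@(2,3) a1@(2,3) a2@(0,0) a3@(2,3) a4@(0,0) a5@(2,3) a6@(2,3) | pheromone: 8 0 0 0 / 0 0 0 0 / 0 0 5 28 / 0 0 0 0 / 0 0 0 0
t=4: a0@(2,3) a1@(2,3) a2@(0,0) a3@(2,3) a4@(0,0) a5@(2,3) a6@(2,3) | pheromone: 11 0 0 0 / 0 0 0 0 / 0 0 4 37 / 0 0 0 0 / 0 0 0 0
t=5: a0@(2,3) a1@(2,3) a2@(0,0) a3@(2,3) a4@(0,0) a5@(2,3) a6@(2,3) | pheromone: 14 0 0 0 / 0 0 0 0 / 0 0 3 46 / 0 0 0 0 / 0 0 0 0
t=6: a0@(2,3) a1@(2,3) a2@(0,0) a3@(2,3) a4@(0,0) a5@(2,3) a6@(2,3) | pheromone: 17 0 0 0 / 0 0 0 0 / 0 0 2 55 / 0 0 0 0 / 0 0 0 0
t=7: a0@(2,3) a1@(2,3) a2@(0,0) a3@(2,3) a4@(0,0) a5@(2,3) a6@(2,3) | pheromone: 20 0 0 0 / 0 0 0 0 / 0 0 1 64 / 0 0 0 0 / 0 0 0 0
t=8: a0@(2,3) a1@(2,3) a2@(0,0) a3@(2,3) a4@(0,0) a5@(2,3) a6@(2,3) | pheromone: 23 0 0 0 / 0 0 0 0 / 0 0 0 73 / 0 0 0 0 / 0 0 0 0

yes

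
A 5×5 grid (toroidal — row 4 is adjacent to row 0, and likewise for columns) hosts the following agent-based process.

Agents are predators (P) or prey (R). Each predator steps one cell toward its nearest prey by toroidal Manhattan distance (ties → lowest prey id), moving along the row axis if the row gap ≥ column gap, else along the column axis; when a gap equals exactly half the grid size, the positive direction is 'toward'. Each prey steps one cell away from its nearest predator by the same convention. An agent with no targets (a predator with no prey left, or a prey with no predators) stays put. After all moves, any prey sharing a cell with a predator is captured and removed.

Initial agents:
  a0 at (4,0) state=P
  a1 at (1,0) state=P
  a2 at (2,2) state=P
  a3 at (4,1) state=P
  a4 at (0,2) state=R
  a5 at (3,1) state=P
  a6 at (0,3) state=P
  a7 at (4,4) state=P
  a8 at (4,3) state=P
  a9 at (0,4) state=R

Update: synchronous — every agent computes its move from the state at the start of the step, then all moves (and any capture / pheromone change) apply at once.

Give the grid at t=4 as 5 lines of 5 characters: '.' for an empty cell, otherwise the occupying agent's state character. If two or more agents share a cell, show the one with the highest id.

t=1: a0@(0,0):P a1@(0,0):P a2@(1,2):P a3@(0,1):P a5@(4,1):P a6@(0,2):P a7@(0,4):P a8@(0,3):P
t=2: (unchanged — steady state)

PPPPP
..P..
.....
.....
.P...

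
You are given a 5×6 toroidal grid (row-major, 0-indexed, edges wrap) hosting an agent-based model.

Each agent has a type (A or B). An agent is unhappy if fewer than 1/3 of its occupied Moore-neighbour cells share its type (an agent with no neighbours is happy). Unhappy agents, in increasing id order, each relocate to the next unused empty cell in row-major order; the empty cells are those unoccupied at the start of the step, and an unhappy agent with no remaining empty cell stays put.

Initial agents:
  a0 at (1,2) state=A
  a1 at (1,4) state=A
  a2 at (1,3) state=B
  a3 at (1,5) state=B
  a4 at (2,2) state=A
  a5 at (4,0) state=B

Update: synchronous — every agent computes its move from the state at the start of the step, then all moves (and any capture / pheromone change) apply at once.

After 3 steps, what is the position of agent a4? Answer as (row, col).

t=1: a0@(1,2):A a1@(0,0):A a2@(0,1):B a3@(0,2):B a4@(2,2):A a5@(4,0):B
t=2: a0@(1,2):A a1@(0,3):A a2@(0,1):B a3@(0,2):B a4@(2,2):A a5@(4,0):B
t=3: (unchanged — steady state)

(2, 2)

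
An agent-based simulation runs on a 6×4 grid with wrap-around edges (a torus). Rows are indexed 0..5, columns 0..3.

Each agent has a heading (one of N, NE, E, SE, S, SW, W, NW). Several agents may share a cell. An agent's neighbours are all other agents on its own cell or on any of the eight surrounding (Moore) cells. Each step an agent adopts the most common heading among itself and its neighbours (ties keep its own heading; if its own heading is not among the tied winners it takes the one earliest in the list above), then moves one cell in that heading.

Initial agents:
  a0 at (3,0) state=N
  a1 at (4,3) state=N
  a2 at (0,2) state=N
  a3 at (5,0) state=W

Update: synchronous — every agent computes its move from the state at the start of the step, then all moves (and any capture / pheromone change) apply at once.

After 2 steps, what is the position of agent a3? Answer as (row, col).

t=1: a0@(2,0):N a1@(3,3):N a2@(5,2):N a3@(5,3):W
t=2: a0@(1,0):N a1@(2,3):N a2@(4,2):N a3@(5,2):W

(5, 2)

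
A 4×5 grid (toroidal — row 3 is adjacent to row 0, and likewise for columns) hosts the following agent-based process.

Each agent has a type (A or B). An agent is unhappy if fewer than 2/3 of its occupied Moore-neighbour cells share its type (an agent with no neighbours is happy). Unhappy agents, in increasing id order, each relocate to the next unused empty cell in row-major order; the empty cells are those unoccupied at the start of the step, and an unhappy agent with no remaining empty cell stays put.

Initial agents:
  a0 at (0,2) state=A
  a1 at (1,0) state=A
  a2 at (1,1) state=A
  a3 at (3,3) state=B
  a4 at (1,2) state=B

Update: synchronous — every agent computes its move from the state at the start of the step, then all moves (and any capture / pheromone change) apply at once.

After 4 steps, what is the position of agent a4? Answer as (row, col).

(0, 3)

t=1: a0@(0,0):A a1@(1,0):A a2@(1,1):A a3@(0,1):B a4@(0,3):B
t=2: a0@(0,0):A a1@(1,0):A a2@(1,1):A a3@(0,2):B a4@(0,3):B
t=3: a0@(0,0):A a1@(1,0):A a2@(1,1):A a3@(0,1):B a4@(0,3):B
t=4: a0@(0,0):A a1@(1,0):A a2@(1,1):A a3@(0,2):B a4@(0,3):B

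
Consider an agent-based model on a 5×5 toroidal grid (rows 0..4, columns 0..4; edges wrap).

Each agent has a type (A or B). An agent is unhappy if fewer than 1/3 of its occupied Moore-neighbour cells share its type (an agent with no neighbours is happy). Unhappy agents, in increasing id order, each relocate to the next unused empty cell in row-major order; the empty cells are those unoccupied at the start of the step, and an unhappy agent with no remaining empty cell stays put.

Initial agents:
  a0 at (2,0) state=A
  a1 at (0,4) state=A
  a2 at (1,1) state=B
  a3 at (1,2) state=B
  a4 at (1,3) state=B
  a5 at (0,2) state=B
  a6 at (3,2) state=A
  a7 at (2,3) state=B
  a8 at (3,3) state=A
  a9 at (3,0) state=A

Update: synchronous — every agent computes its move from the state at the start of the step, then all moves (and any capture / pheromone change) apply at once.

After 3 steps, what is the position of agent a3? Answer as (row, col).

t=1: a0@(2,0):A a1@(0,0):A a2@(1,1):B a3@(1,2):B a4@(1,3):B a5@(0,2):B a6@(3,2):A a7@(2,3):B a8@(3,3):A a9@(3,0):A
t=2: a0@(2,0):A a1@(0,1):A a2@(1,1):B a3@(1,2):B a4@(1,3):B a5@(0,2):B a6@(3,2):A a7@(2,3):B a8@(3,3):A a9@(3,0):A
t=3: a0@(2,0):A a1@(0,0):A a2@(1,1):B a3@(1,2):B a4@(1,3):B a5@(0,2):B a6@(3,2):A a7@(2,3):B a8@(3,3):A a9@(3,0):A

(1, 2)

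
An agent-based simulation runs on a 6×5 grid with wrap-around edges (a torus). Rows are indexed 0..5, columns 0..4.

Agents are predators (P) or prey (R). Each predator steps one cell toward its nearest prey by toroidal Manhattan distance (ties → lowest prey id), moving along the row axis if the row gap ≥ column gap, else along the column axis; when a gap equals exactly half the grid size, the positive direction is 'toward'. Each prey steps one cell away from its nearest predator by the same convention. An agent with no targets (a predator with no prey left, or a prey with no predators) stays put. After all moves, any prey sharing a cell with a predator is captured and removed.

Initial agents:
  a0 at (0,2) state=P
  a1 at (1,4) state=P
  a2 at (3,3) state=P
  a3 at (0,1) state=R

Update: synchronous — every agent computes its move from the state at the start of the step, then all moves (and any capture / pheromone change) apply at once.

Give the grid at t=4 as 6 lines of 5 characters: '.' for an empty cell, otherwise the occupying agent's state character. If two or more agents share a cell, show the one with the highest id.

...PP
.....
.....
.....
.....
.....

t=1: a0@(0,1):P a1@(1,0):P a2@(4,3):P a3@(0,0):R
t=2: a0@(0,0):P a1@(0,0):P a2@(5,3):P a3@(0,4):R
t=3: a0@(0,4):P a1@(0,4):P a2@(0,3):P
t=4: (unchanged — steady state)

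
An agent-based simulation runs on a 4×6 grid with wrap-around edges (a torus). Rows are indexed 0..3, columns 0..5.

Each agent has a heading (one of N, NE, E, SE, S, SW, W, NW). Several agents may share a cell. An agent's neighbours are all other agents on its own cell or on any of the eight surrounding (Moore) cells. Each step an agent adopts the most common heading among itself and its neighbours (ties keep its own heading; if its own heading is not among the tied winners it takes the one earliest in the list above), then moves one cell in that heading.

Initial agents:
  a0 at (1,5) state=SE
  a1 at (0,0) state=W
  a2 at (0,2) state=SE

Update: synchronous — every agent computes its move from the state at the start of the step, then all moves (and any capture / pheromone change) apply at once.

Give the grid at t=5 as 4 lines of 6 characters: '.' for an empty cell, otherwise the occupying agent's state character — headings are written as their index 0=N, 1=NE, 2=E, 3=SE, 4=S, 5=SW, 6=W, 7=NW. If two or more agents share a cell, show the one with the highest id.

t=1: a0@(2,0):SE a1@(0,5):W a2@(1,3):SE
t=2: a0@(3,1):SE a1@(0,4):W a2@(2,4):SE
t=3: a0@(0,2):SE a1@(0,3):W a2@(3,5):SE
t=4: a0@(1,3):SE a1@(0,2):W a2@(0,0):SE
t=5: a0@(2,4):SE a1@(0,1):W a2@(1,1):SE

.6....
.3....
....3.
......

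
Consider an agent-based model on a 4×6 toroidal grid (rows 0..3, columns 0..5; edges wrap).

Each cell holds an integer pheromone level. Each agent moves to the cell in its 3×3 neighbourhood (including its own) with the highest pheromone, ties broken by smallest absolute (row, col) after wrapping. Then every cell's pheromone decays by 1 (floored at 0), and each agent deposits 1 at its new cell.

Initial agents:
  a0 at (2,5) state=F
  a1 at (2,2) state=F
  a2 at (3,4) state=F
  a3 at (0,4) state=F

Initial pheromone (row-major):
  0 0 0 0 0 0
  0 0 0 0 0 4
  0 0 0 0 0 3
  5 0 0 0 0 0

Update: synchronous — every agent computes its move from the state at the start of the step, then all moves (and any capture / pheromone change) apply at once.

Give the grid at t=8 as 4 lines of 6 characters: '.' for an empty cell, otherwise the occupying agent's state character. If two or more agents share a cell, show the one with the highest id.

......
.F...F
......
F.....

t=1: a0@(3,0) a1@(1,1) a2@(2,5) a3@(1,5) | pheromone: 0 0 0 0 0 0 / 0 1 0 0 0 4 / 0 0 0 0 0 3 / 5 0 0 0 0 0
t=2: a0@(3,0) a1@(1,1) a2@(3,0) a3@(1,5) | pheromone: 0 0 0 0 0 0 / 0 1 0 0 0 4 / 0 0 0 0 0 2 / 6 0 0 0 0 0
t=3: a0@(3,0) a1@(1,1) a2@(3,0) a3@(1,5) | pheromone: 0 0 0 0 0 0 / 0 1 0 0 0 4 / 0 0 0 0 0 1 / 7 0 0 0 0 0
t=4: a0@(3,0) a1@(1,1) a2@(3,0) a3@(1,5) | pheromone: 0 0 0 0 0 0 / 0 1 0 0 0 4 / 0 0 0 0 0 0 / 8 0 0 0 0 0
t=5: a0@(3,0) a1@(1,1) a2@(3,0) a3@(1,5) | pheromone: 0 0 0 0 0 0 / 0 1 0 0 0 4 / 0 0 0 0 0 0 / 9 0 0 0 0 0
t=6: a0@(3,0) a1@(1,1) a2@(3,0) a3@(1,5) | pheromone: 0 0 0 0 0 0 / 0 1 0 0 0 4 / 0 0 0 0 0 0 / 10 0 0 0 0 0
t=7: a0@(3,0) a1@(1,1) a2@(3,0) a3@(1,5) | pheromone: 0 0 0 0 0 0 / 0 1 0 0 0 4 / 0 0 0 0 0 0 / 11 0 0 0 0 0
t=8: a0@(3,0) a1@(1,1) a2@(3,0) a3@(1,5) | pheromone: 0 0 0 0 0 0 / 0 1 0 0 0 4 / 0 0 0 0 0 0 / 12 0 0 0 0 0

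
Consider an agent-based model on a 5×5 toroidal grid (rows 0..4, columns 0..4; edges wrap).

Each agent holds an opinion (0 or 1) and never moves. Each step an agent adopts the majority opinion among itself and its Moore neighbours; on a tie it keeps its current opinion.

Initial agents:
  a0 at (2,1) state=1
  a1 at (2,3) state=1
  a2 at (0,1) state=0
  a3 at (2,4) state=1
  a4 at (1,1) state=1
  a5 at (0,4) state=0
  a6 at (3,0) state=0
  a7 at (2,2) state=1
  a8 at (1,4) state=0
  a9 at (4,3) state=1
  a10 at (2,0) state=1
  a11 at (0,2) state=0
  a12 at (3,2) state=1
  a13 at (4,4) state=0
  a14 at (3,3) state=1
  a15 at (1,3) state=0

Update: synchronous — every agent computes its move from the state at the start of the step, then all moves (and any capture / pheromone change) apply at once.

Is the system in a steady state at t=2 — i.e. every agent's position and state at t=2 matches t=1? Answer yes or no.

t=1: a0@(2,1):1 a1@(2,3):1 a2@(0,1):0 a3@(2,4):1 a4@(1,1):1 a5@(0,4):0 a6@(3,0):1 a7@(2,2):1 a8@(1,4):0 a9@(4,3):1 a10@(2,0):1 a11@(0,2):0 a12@(3,2):1 a13@(4,4):0 a14@(3,3):1 a15@(1,3):0
t=2: a0@(2,1):1 a1@(2,3):1 a2@(0,1):0 a3@(2,4):1 a4@(1,1):1 a5@(0,4):0 a6@(3,0):1 a7@(2,2):1 a8@(1,4):0 a9@(4,3):1 a10@(2,0):1 a11@(0,2):0 a12@(3,2):1 a13@(4,4):1 a14@(3,3):1 a15@(1,3):0

no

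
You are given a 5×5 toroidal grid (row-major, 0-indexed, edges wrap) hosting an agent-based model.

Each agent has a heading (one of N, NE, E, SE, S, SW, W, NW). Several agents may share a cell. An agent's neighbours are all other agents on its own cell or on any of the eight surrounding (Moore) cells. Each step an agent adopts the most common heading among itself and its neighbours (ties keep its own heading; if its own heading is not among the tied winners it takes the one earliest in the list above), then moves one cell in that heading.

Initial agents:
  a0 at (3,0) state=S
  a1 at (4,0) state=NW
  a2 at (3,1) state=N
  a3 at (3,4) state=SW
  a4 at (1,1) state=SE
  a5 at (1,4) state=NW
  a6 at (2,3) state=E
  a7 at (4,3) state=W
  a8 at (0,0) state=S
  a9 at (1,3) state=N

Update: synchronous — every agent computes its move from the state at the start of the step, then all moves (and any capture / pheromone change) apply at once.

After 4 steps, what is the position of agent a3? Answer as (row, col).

t=1: a0@(4,0):S a1@(0,0):S a2@(2,1):N a3@(4,3):SW a4@(2,2):SE a5@(0,3):NW a6@(2,4):E a7@(4,2):W a8@(4,4):NW a9@(0,3):N
t=2: a0@(0,0):S a1@(1,0):S a2@(1,1):N a3@(3,2):NW a4@(3,3):SE a5@(4,2):NW a6@(2,0):E a7@(4,1):W a8@(3,3):NW a9@(4,2):NW
t=3: a0@(1,0):S a1@(2,0):S a2@(2,1):S a3@(2,1):NW a4@(2,2):NW a5@(3,1):NW a6@(2,1):E a7@(3,0):NW a8@(2,2):NW a9@(3,1):NW
t=4: a0@(2,0):S a1@(1,4):NW a2@(1,0):NW a3@(1,0):NW a4@(1,1):NW a5@(2,0):NW a6@(1,0):NW a7@(2,4):NW a8@(1,1):NW a9@(2,0):NW

(1, 0)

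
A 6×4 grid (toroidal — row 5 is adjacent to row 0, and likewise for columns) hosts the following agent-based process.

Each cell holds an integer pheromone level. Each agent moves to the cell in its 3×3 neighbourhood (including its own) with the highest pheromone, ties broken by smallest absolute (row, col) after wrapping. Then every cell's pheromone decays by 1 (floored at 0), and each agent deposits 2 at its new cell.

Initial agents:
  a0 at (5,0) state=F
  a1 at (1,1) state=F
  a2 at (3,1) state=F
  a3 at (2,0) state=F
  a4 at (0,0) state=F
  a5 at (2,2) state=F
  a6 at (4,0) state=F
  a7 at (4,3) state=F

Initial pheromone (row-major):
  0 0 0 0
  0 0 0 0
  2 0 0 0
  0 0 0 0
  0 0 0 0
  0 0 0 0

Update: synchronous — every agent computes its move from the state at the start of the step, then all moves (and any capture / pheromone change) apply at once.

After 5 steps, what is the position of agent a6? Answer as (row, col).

(2, 0)

t=1: a0@(0,0) a1@(2,0) a2@(2,0) a3@(2,0) a4@(0,0) a5@(1,1) a6@(3,0) a7@(3,0) | pheromone: 4 0 0 0 / 0 2 0 0 / 7 0 0 0 / 4 0 0 0 / 0 0 0 0 / 0 0 0 0
t=2: a0@(0,0) a1@(2,0) a2@(2,0) a3@(2,0) a4@(0,0) a5@(2,0) a6@(2,0) a7@(2,0) | pheromone: 7 0 0 0 / 0 1 0 0 / 18 0 0 0 / 3 0 0 0 / 0 0 0 0 / 0 0 0 0
t=3: a0@(0,0) a1@(2,0) a2@(2,0) a3@(2,0) a4@(0,0) a5@(2,0) a6@(2,0) a7@(2,0) | pheromone: 10 0 0 0 / 0 0 0 0 / 29 0 0 0 / 2 0 0 0 / 0 0 0 0 / 0 0 0 0
t=4: a0@(0,0) a1@(2,0) a2@(2,0) a3@(2,0) a4@(0,0) a5@(2,0) a6@(2,0) a7@(2,0) | pheromone: 13 0 0 0 / 0 0 0 0 / 40 0 0 0 / 1 0 0 0 / 0 0 0 0 / 0 0 0 0
t=5: a0@(0,0) a1@(2,0) a2@(2,0) a3@(2,0) a4@(0,0) a5@(2,0) a6@(2,0) a7@(2,0) | pheromone: 16 0 0 0 / 0 0 0 0 / 51 0 0 0 / 0 0 0 0 / 0 0 0 0 / 0 0 0 0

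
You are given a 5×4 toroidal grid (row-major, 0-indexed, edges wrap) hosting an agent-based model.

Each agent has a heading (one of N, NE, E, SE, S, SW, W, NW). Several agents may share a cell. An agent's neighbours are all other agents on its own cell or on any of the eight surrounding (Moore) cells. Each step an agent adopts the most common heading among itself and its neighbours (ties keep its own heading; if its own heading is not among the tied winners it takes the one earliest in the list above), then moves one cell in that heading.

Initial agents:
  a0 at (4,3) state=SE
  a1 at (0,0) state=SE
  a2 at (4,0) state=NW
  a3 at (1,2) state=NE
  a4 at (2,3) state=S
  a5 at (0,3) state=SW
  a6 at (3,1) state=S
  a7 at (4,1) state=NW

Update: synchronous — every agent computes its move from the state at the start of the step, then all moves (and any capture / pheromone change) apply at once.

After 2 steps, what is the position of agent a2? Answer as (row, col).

(2, 2)

t=1: a0@(0,0):SE a1@(1,1):SE a2@(3,3):NW a3@(0,3):NE a4@(3,3):S a5@(1,0):SE a6@(2,0):NW a7@(3,0):NW
t=2: a0@(1,1):SE a1@(2,2):SE a2@(2,2):NW a3@(1,0):SE a4@(2,2):NW a5@(2,1):SE a6@(1,3):NW a7@(2,3):NW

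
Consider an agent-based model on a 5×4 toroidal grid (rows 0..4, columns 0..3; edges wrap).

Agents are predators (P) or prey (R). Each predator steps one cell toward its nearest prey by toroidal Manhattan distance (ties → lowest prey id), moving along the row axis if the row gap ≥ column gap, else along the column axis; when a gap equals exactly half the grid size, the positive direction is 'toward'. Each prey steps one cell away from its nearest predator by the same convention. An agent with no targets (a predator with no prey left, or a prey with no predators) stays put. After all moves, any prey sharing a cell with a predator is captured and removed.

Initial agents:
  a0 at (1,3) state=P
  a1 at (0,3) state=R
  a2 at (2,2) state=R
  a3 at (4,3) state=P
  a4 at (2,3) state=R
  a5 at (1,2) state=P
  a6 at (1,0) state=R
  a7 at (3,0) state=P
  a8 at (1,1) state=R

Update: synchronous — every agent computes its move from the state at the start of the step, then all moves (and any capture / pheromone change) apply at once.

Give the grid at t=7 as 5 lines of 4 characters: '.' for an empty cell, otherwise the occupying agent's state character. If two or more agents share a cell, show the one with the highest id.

t=1: a0@(0,3):P a1@(4,3):R a2@(3,2):R a3@(0,3):P a4@(3,3):R a5@(2,2):P a6@(1,1):R a7@(2,0):P a8@(1,0):R
t=2: a0@(4,3):P a1@(3,3):R a2@(4,2):R a3@(4,3):P a4@(2,3):R a5@(3,2):P a6@(0,1):R a7@(1,0):P a8@(0,0):R
t=3: a0@(3,3):P a1@(2,3):R a2@(4,1):R a3@(3,3):P a4@(1,3):R a5@(3,3):P a6@(4,1):R a7@(0,0):P a8@(4,0):R
t=4: a0@(2,3):P a1@(1,3):R a2@(3,1):R a3@(2,3):P a4@(0,3):R a5@(2,3):P a6@(3,1):R a7@(4,0):P a8@(3,0):R
t=5: a0@(1,3):P a1@(0,3):R a2@(2,1):R a3@(1,3):P a4@(4,3):R a5@(1,3):P a6@(2,1):R a7@(3,0):P a8@(2,0):R
t=6: a0@(0,3):P a1@(4,3):R a2@(1,1):R a3@(0,3):P a4@(3,3):R a5@(0,3):P a6@(1,1):R a7@(2,0):P a8@(1,0):R
t=7: a0@(4,3):P a1@(3,3):R a2@(0,1):R a3@(4,3):P a4@(2,3):R a5@(4,3):P a6@(0,1):R a7@(1,0):P a8@(0,0):R

RR..
P...
...R
...R
...P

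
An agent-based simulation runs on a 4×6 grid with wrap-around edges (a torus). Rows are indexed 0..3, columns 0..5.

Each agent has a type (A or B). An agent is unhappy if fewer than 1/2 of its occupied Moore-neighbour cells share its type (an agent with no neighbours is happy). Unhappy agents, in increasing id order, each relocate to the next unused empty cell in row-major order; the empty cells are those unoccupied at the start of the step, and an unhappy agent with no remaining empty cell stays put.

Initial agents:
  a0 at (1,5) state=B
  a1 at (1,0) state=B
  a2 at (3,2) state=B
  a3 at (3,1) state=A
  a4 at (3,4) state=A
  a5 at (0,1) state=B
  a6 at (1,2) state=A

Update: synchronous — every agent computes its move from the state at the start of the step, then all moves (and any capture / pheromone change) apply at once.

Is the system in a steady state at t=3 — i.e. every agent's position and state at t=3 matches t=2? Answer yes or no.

yes

t=1: a0@(1,5):B a1@(1,0):B a2@(3,2):B a3@(0,0):A a4@(3,4):A a5@(0,1):B a6@(0,2):A
t=2: a0@(1,5):B a1@(1,0):B a2@(3,2):B a3@(0,3):A a4@(3,4):A a5@(0,1):B a6@(0,4):A
t=3: (unchanged — steady state)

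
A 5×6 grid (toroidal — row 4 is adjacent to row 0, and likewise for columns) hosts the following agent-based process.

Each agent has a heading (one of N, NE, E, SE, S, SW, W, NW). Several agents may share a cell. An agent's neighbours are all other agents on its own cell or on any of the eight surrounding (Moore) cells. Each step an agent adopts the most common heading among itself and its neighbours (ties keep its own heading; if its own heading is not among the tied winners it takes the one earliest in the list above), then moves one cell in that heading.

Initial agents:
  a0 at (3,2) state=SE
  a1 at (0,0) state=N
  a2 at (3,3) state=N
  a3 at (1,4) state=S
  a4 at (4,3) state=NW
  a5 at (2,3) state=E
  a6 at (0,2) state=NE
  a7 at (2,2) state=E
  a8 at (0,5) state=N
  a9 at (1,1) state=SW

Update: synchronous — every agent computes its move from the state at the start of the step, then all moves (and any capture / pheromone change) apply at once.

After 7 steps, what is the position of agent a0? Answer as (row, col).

t=1: a0@(3,3):E a1@(4,0):N a2@(3,4):E a3@(2,4):S a4@(3,2):NW a5@(2,4):E a6@(4,3):NE a7@(2,3):E a8@(4,5):N a9@(2,0):SW
t=2: a0@(3,4):E a1@(3,0):N a2@(3,5):E a3@(2,5):E a4@(3,3):E a5@(2,5):E a6@(4,4):E a7@(2,4):E a8@(3,5):N a9@(3,5):SW
t=3: a0@(3,5):E a1@(3,1):E a2@(3,0):E a3@(2,0):E a4@(3,4):E a5@(2,0):E a6@(4,5):E a7@(2,5):E a8@(3,0):E a9@(3,0):E
t=4: a0@(3,0):E a1@(3,2):E a2@(3,1):E a3@(2,1):E a4@(3,5):E a5@(2,1):E a6@(4,0):E a7@(2,0):E a8@(3,1):E a9@(3,1):E
t=5: a0@(3,1):E a1@(3,3):E a2@(3,2):E a3@(2,2):E a4@(3,0):E a5@(2,2):E a6@(4,1):E a7@(2,1):E a8@(3,2):E a9@(3,2):E
t=6: a0@(3,2):E a1@(3,4):E a2@(3,3):E a3@(2,3):E a4@(3,1):E a5@(2,3):E a6@(4,2):E a7@(2,2):E a8@(3,3):E a9@(3,3):E
t=7: a0@(3,3):E a1@(3,5):E a2@(3,4):E a3@(2,4):E a4@(3,2):E a5@(2,4):E a6@(4,3):E a7@(2,3):E a8@(3,4):E a9@(3,4):E

(3, 3)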